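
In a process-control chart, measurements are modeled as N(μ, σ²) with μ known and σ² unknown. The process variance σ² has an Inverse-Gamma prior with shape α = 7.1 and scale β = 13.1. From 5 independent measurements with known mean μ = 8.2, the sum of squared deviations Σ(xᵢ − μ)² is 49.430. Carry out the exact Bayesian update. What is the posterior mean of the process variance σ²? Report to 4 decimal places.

4.3971

With known mean μ and an Inverse-Gamma(α, β) prior on σ², the Normal likelihood is conjugate: posterior is Inv-Gamma(α + n/2, β + Σ(xᵢ−μ)²/2).
Posterior: Inv-Gamma(7.1 + 5/2, 13.1 + 49.430/2) = Inv-Gamma(9.60, 37.8150).
E[σ²|data] = β/(α−1) = 37.8150/8.60 = 4.3971.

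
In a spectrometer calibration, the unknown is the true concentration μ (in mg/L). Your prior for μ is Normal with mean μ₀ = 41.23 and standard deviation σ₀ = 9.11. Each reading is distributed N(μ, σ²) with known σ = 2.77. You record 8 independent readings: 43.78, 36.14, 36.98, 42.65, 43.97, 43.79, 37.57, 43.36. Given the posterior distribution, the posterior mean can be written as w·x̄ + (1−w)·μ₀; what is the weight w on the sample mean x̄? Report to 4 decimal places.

0.9886

For Normal data with known variance σ², a Normal(μ₀, σ₀²) prior on μ is conjugate. Posterior precision = 1/σ₀² + n/σ²; posterior mean is the precision-weighted average of μ₀ and x̄.
σ₀² = 9.11² = 82.9921, σ² = 2.77² = 7.6729. Prior precision 1/σ₀² = 1/82.9921; data precision n/σ² = 8/7.6729.
w = (n/σ²)/(1/σ₀² + n/σ²) = n·σ₀²/(σ² + n·σ₀²) = 8·82.9921/(7.6729 + 8·82.9921) = 663.9368/671.6097 = 0.9886.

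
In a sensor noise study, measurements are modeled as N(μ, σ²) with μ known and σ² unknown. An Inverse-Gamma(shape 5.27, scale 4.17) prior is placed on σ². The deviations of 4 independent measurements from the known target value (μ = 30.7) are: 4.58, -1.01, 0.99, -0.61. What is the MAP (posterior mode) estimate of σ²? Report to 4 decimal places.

With known mean μ and an Inverse-Gamma(α, β) prior on σ², the Normal likelihood is conjugate: posterior is Inv-Gamma(α + n/2, β + Σ(xᵢ−μ)²/2).
Σ(xᵢ−μ)² = (4.58)² + (-1.01)² + (0.99)² + (-0.61)² = 23.3487.
Posterior: Inv-Gamma(5.27 + 4/2, 4.17 + 23.3487/2) = Inv-Gamma(7.27, 15.84435).
Mode = β/(α+1) = 15.84435/8.27 = 1.9159.

1.9159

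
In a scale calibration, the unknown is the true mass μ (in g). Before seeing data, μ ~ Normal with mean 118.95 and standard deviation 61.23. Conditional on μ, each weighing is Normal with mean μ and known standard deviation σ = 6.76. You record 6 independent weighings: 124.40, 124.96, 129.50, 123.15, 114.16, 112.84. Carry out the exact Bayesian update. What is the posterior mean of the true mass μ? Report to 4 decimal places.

For Normal data with known variance σ², a Normal(μ₀, σ₀²) prior on μ is conjugate. Posterior precision = 1/σ₀² + n/σ²; posterior mean is the precision-weighted average of μ₀ and x̄.
Σxᵢ = 124.40 + 124.96 + 129.50 + 123.15 + 114.16 + 112.84 = 729.01, so n·x̄ = 729.01.
σ₀² = 61.23² = 3749.1129, σ² = 6.76² = 45.6976; σ² + n·σ₀² = 45.6976 + 6·3749.1129 = 22540.375.
Posterior mean = (μ₀/σ₀² + n·x̄/σ²)/(1/σ₀² + n/σ²) = (σ²·μ₀ + σ₀²·n·x̄)/(σ² + n·σ₀²) = (45.6976·118.95 + 3749.1129·729.01)/22540.375 = 2738576.524749/22540.375 = 121.4965.

121.4965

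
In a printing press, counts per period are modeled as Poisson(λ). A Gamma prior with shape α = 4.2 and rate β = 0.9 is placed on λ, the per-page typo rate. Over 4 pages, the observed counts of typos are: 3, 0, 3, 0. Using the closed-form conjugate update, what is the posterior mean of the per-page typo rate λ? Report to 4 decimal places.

2.0816

With a Gamma(shape α, rate β) prior, the Poisson likelihood is conjugate: the posterior is Gamma(α + ΣXᵢ, β + n).
Sum of counts S = 6 over n = 4 pages.
Posterior: Gamma(α+S, β+n) = Gamma(4.2+6, 0.9+4) = Gamma(10.2, 4.9).
Posterior mean = α/β = 10.2/4.9 = 2.0816.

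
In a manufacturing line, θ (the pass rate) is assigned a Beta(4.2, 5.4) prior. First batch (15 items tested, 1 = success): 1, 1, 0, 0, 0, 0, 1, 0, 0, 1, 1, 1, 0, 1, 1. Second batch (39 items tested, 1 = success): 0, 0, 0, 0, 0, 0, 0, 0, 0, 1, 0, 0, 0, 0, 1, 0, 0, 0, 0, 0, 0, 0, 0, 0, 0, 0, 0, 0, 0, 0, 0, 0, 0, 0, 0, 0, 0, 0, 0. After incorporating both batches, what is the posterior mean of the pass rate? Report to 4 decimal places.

0.2233

The Beta prior is conjugate to a Binomial/Bernoulli likelihood; the update adds successes to α and failures to β.
After batch 1: Beta(4.2+8, 5.4+7) = Beta(12.2, 12.4).
After batch 2: Beta(12.2+2, 12.4+37) = Beta(14.2, 49.4).
Posterior mean = α/(α+β) = 14.2/63.6 = 0.2233.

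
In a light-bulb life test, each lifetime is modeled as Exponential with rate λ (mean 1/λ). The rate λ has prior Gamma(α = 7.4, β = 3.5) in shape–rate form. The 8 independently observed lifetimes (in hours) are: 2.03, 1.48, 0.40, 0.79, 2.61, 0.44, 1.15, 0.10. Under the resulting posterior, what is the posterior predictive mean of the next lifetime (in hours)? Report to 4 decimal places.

0.8681

With a Gamma(shape α, rate β) prior on the exponential rate λ, the posterior after n observations with total T = Σxᵢ is Gamma(α+n, β+T).
Sum of observations T = 9.00 hours; n = 8.
Posterior: Gamma(7.4+8, 3.5+9.00) = Gamma(15.4, 12.50).
The predictive distribution for the next observation is Lomax; its mean is β/(α−1) = 12.50/14.4 = 0.8681.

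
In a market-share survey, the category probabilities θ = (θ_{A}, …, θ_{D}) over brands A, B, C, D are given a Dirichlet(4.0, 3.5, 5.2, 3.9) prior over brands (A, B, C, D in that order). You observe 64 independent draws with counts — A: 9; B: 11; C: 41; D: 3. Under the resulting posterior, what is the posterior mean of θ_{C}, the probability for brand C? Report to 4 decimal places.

The Dirichlet prior is conjugate to the Multinomial likelihood: each posterior αⱼ = prior αⱼ + observed count nⱼ.
Posterior concentration: (13.0, 14.5, 46.2, 6.9), total = 80.6.
E[θ_{C}|data] = α_{C}/Σα = 46.2/80.6 = 0.5732.

0.5732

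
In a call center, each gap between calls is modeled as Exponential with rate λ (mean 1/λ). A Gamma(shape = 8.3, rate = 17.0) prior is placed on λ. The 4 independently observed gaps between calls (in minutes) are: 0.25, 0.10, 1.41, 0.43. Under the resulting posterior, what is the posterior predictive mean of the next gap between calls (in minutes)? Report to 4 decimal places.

1.6982

With a Gamma(shape α, rate β) prior on the exponential rate λ, the posterior after n observations with total T = Σxᵢ is Gamma(α+n, β+T).
Sum of observations T = 2.19 minutes; n = 4.
Posterior: Gamma(8.3+4, 17.0+2.19) = Gamma(12.3, 19.19).
The predictive distribution for the next observation is Lomax; its mean is β/(α−1) = 19.19/11.3 = 1.6982.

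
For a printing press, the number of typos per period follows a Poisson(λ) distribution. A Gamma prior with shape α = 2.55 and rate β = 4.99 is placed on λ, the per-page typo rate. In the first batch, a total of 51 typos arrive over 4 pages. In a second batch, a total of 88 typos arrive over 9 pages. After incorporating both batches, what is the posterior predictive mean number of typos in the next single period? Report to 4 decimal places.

7.8683

With a Gamma(shape α, rate β) prior, the Poisson likelihood is conjugate: the posterior is Gamma(α + ΣXᵢ, β + n).
After batch 1: Gamma(α+S, β+n) = Gamma(2.55+51, 4.99+4) = Gamma(53.55, 8.99).
After batch 2: Gamma(α+S, β+n) = Gamma(53.55+88, 8.99+9) = Gamma(141.55, 17.99).
The predictive distribution for one future period is NegBinom with mean α/β = 7.8683.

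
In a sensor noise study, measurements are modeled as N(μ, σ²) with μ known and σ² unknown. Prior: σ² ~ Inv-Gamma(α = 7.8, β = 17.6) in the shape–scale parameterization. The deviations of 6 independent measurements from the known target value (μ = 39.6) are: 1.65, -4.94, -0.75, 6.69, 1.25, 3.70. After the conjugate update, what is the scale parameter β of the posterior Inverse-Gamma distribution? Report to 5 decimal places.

61.44860

With known mean μ and an Inverse-Gamma(α, β) prior on σ², the Normal likelihood is conjugate: posterior is Inv-Gamma(α + n/2, β + Σ(xᵢ−μ)²/2).
Σ(xᵢ−μ)² = (1.65)² + (-4.94)² + (-0.75)² + (6.69)² + (1.25)² + (3.70)² = 87.6972.
Posterior: Inv-Gamma(7.8 + 6/2, 17.6 + 87.6972/2) = Inv-Gamma(10.80, 61.44860).
Posterior β = 61.44860.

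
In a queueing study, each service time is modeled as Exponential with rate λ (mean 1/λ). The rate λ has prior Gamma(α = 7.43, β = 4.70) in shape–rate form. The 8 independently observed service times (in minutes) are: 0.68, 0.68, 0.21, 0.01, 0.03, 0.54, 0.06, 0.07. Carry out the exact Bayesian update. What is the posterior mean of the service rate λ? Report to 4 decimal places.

2.2106

With a Gamma(shape α, rate β) prior on the exponential rate λ, the posterior after n observations with total T = Σxᵢ is Gamma(α+n, β+T).
Sum of observations T = 2.28 minutes; n = 8.
Posterior: Gamma(7.43+8, 4.70+2.28) = Gamma(15.43, 6.98).
Posterior mean of λ = α/β = 15.43/6.98 = 2.2106.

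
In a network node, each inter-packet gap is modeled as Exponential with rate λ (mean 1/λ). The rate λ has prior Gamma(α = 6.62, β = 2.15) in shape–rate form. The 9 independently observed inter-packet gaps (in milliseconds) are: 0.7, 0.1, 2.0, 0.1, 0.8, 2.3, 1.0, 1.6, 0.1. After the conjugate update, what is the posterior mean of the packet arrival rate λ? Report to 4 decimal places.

1.4396

With a Gamma(shape α, rate β) prior on the exponential rate λ, the posterior after n observations with total T = Σxᵢ is Gamma(α+n, β+T).
Sum of observations T = 8.7 milliseconds; n = 9.
Posterior: Gamma(6.62+9, 2.15+8.7) = Gamma(15.62, 10.85).
Posterior mean of λ = α/β = 15.62/10.85 = 1.4396.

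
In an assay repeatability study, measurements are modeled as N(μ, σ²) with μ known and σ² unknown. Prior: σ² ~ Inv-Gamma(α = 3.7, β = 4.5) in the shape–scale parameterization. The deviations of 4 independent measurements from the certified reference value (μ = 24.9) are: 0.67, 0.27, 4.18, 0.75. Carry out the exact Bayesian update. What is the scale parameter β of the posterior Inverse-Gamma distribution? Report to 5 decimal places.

With known mean μ and an Inverse-Gamma(α, β) prior on σ², the Normal likelihood is conjugate: posterior is Inv-Gamma(α + n/2, β + Σ(xᵢ−μ)²/2).
Σ(xᵢ−μ)² = (0.67)² + (0.27)² + (4.18)² + (0.75)² = 18.5567.
Posterior: Inv-Gamma(3.7 + 4/2, 4.5 + 18.5567/2) = Inv-Gamma(5.70, 13.77835).
Posterior β = 13.77835.

13.77835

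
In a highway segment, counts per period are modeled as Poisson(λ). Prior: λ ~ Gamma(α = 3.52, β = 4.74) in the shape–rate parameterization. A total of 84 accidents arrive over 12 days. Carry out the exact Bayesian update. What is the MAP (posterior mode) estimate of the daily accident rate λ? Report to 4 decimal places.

5.1685

With a Gamma(shape α, rate β) prior, the Poisson likelihood is conjugate: the posterior is Gamma(α + ΣXᵢ, β + n).
Posterior: Gamma(α+S, β+n) = Gamma(3.52+84, 4.74+12) = Gamma(87.52, 16.74).
Mode of Gamma(α,β) for α≥1 is (α−1)/β = 86.52/16.74 = 5.1685.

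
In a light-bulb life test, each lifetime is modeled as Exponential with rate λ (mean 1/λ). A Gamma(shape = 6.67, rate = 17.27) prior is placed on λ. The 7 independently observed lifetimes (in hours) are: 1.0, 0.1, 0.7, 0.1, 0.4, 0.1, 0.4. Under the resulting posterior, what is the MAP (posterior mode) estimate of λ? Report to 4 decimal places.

With a Gamma(shape α, rate β) prior on the exponential rate λ, the posterior after n observations with total T = Σxᵢ is Gamma(α+n, β+T).
Sum of observations T = 2.8 hours; n = 7.
Posterior: Gamma(6.67+7, 17.27+2.8) = Gamma(13.67, 20.07).
Mode = (α−1)/β = 0.6313.

0.6313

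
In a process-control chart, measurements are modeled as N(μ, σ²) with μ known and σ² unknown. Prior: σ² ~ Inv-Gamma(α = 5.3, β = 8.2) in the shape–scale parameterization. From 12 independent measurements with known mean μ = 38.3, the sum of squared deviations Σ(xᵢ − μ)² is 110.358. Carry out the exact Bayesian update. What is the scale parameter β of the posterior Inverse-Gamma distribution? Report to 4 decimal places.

63.3790

With known mean μ and an Inverse-Gamma(α, β) prior on σ², the Normal likelihood is conjugate: posterior is Inv-Gamma(α + n/2, β + Σ(xᵢ−μ)²/2).
Posterior: Inv-Gamma(5.3 + 12/2, 8.2 + 110.358/2) = Inv-Gamma(11.30, 63.3790).
Posterior β = 63.3790.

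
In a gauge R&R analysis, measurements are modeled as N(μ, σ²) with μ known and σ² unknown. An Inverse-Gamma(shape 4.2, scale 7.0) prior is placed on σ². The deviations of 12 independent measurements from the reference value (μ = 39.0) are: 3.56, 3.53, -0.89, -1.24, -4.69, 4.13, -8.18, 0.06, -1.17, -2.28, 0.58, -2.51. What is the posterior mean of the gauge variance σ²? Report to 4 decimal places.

With known mean μ and an Inverse-Gamma(α, β) prior on σ², the Normal likelihood is conjugate: posterior is Inv-Gamma(α + n/2, β + Σ(xᵢ−μ)²/2).
Σ(xᵢ−μ)² = (3.56)² + (3.53)² + (-0.89)² + (-1.24)² + (-4.69)² + (4.13)² + (-8.18)² + (0.06)² + (-1.17)² + (-2.28)² + (0.58)² + (-2.51)² = 146.6370.
Posterior: Inv-Gamma(4.2 + 12/2, 7.0 + 146.6370/2) = Inv-Gamma(10.20, 80.31850).
E[σ²|data] = β/(α−1) = 80.31850/9.20 = 8.7303.

8.7303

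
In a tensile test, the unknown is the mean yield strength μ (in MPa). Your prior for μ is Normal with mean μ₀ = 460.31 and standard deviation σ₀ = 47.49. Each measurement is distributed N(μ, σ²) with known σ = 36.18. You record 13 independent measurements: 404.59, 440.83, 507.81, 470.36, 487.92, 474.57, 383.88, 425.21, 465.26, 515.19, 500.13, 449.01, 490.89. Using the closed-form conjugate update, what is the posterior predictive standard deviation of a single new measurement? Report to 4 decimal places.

For Normal data with known variance σ², a Normal(μ₀, σ₀²) prior on μ is conjugate. Posterior precision = 1/σ₀² + n/σ²; posterior mean is the precision-weighted average of μ₀ and x̄.
σ₀² = 47.49² = 2255.3001, σ² = 36.18² = 1308.9924; σ² + n·σ₀² = 1308.9924 + 13·2255.3001 = 30627.8937.
Posterior precision = 1/σ₀² + n/σ² = 1/2255.3001 + 13/1308.9924 = (σ² + n·σ₀²)/(σ₀²σ²) = 30627.8937/(2255.3001·1308.9924); posterior variance σₙ² = σ₀²σ²/(σ² + n·σ₀²) = 2255.3001·1308.9924/30627.8937 = 96.388303.
Predictive variance for one new observation = σₙ² + σ² = 2255.3001·1308.9924/30627.8937 + 1308.9924 = σ²·(σ₀² + 30627.8937)/30627.8937 = 1308.9924·32883.1938/30627.8937 = 1405.380703; SD = √(1308.9924·32883.1938/30627.8937) = 37.4884.

37.4884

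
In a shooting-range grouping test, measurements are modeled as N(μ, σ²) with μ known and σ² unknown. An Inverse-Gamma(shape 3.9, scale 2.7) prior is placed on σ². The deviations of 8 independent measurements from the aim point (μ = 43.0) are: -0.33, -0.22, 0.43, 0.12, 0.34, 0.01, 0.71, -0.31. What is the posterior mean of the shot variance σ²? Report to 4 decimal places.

0.4690

With known mean μ and an Inverse-Gamma(α, β) prior on σ², the Normal likelihood is conjugate: posterior is Inv-Gamma(α + n/2, β + Σ(xᵢ−μ)²/2).
Σ(xᵢ−μ)² = (-0.33)² + (-0.22)² + (0.43)² + (0.12)² + (0.34)² + (0.01)² + (0.71)² + (-0.31)² = 1.0725.
Posterior: Inv-Gamma(3.9 + 8/2, 2.7 + 1.0725/2) = Inv-Gamma(7.90, 3.23625).
E[σ²|data] = β/(α−1) = 3.23625/6.90 = 0.4690.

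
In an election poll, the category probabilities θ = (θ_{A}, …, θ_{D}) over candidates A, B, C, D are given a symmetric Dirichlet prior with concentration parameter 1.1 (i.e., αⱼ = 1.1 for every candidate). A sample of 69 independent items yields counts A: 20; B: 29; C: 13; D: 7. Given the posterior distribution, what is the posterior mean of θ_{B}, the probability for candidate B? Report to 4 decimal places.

The Dirichlet prior is conjugate to the Multinomial likelihood: each posterior αⱼ = prior αⱼ + observed count nⱼ.
Posterior concentration: (21.1, 30.1, 14.1, 8.1), total = 73.4.
E[θ_{B}|data] = α_{B}/Σα = 30.1/73.4 = 0.4101.

0.4101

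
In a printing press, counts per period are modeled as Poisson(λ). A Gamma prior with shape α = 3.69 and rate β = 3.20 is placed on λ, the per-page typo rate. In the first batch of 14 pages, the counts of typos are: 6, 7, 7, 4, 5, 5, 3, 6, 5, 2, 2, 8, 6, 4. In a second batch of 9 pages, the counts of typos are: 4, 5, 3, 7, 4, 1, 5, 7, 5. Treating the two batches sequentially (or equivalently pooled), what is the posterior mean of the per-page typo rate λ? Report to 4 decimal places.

4.3775

With a Gamma(shape α, rate β) prior, the Poisson likelihood is conjugate: the posterior is Gamma(α + ΣXᵢ, β + n).
Batch 1: sum of counts S = 70 over n = 14 pages.
After batch 1: Gamma(α+S, β+n) = Gamma(3.69+70, 3.20+14) = Gamma(73.69, 17.20).
Batch 2: sum of counts S = 41 over n = 9 pages.
After batch 2: Gamma(α+S, β+n) = Gamma(73.69+41, 17.20+9) = Gamma(114.69, 26.20).
Posterior mean = α/β = 114.69/26.20 = 4.3775.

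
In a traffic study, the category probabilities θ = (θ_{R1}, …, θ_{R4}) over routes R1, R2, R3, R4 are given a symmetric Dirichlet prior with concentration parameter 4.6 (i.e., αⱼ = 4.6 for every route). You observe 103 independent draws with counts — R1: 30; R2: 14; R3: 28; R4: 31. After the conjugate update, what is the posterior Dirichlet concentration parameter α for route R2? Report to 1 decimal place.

18.6

The Dirichlet prior is conjugate to the Multinomial likelihood: each posterior αⱼ = prior αⱼ + observed count nⱼ.
Posterior concentration: (34.6, 18.6, 32.6, 35.6), total = 121.4.
α_{R2} = 4.6 + 14 = 18.6.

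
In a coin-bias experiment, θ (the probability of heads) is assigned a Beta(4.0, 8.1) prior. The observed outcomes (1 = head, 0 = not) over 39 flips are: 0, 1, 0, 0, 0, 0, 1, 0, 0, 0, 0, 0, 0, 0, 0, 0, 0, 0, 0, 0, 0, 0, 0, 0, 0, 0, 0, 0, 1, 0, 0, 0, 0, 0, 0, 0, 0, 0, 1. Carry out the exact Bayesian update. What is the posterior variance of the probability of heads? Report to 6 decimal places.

The Beta prior is conjugate to a Binomial/Bernoulli likelihood; the update adds successes to α and failures to β.
Posterior: Beta(α+k, β+n−k) = Beta(4.0+4, 8.1+35) = Beta(8.0, 43.1).
Var = αβ/((α+β)²(α+β+1)) = 8.0·43.1/(51.1²·52.1) = 0.002534.

0.002534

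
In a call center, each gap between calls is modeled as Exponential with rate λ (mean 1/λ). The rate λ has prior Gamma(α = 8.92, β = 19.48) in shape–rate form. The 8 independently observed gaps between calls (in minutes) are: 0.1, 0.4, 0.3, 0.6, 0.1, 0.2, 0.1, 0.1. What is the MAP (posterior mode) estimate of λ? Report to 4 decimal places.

0.7446

With a Gamma(shape α, rate β) prior on the exponential rate λ, the posterior after n observations with total T = Σxᵢ is Gamma(α+n, β+T).
Sum of observations T = 1.9 minutes; n = 8.
Posterior: Gamma(8.92+8, 19.48+1.9) = Gamma(16.92, 21.38).
Mode = (α−1)/β = 0.7446.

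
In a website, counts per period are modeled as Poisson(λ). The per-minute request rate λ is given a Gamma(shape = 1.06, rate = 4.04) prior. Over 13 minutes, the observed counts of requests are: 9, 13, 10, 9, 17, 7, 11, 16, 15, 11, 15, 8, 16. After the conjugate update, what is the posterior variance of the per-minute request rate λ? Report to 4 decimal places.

0.5444

With a Gamma(shape α, rate β) prior, the Poisson likelihood is conjugate: the posterior is Gamma(α + ΣXᵢ, β + n).
Sum of counts S = 157 over n = 13 minutes.
Posterior: Gamma(α+S, β+n) = Gamma(1.06+157, 4.04+13) = Gamma(158.06, 17.04).
Var = α/β² = 158.06/17.04² = 0.5444.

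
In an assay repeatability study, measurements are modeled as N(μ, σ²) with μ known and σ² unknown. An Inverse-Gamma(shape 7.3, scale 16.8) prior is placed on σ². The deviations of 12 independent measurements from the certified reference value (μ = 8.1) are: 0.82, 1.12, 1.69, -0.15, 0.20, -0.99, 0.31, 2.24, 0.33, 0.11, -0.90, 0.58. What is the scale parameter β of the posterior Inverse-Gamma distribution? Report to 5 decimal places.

22.90330

With known mean μ and an Inverse-Gamma(α, β) prior on σ², the Normal likelihood is conjugate: posterior is Inv-Gamma(α + n/2, β + Σ(xᵢ−μ)²/2).
Σ(xᵢ−μ)² = (0.82)² + (1.12)² + (1.69)² + (-0.15)² + (0.20)² + (-0.99)² + (0.31)² + (2.24)² + (0.33)² + (0.11)² + (-0.90)² + (0.58)² = 12.2066.
Posterior: Inv-Gamma(7.3 + 12/2, 16.8 + 12.2066/2) = Inv-Gamma(13.30, 22.90330).
Posterior β = 22.90330.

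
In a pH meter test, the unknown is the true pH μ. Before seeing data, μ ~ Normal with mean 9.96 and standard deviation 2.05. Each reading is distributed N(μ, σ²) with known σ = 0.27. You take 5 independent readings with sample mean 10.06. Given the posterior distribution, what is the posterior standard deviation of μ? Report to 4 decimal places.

For Normal data with known variance σ², a Normal(μ₀, σ₀²) prior on μ is conjugate. Posterior precision = 1/σ₀² + n/σ²; posterior mean is the precision-weighted average of μ₀ and x̄.
σ₀² = 2.05² = 4.2025, σ² = 0.27² = 0.0729; σ² + n·σ₀² = 0.0729 + 5·4.2025 = 21.0854.
Posterior precision = 1/σ₀² + n/σ² = 1/4.2025 + 5/0.0729 = (σ² + n·σ₀²)/(σ₀²σ²) = 21.0854/(4.2025·0.0729); posterior variance σₙ² = σ₀²σ²/(σ² + n·σ₀²) = 4.2025·0.0729/21.0854 = 0.014530.
Posterior SD = √σₙ² = √(4.2025·0.0729/21.0854) = 0.1205.

0.1205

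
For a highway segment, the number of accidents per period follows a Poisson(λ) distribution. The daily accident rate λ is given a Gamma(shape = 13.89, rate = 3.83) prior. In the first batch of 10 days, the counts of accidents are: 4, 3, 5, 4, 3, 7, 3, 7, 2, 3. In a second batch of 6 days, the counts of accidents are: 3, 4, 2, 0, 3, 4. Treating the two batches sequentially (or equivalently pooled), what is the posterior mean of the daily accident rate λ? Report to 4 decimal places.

3.5749

With a Gamma(shape α, rate β) prior, the Poisson likelihood is conjugate: the posterior is Gamma(α + ΣXᵢ, β + n).
Batch 1: sum of counts S = 41 over n = 10 days.
After batch 1: Gamma(α+S, β+n) = Gamma(13.89+41, 3.83+10) = Gamma(54.89, 13.83).
Batch 2: sum of counts S = 16 over n = 6 days.
After batch 2: Gamma(α+S, β+n) = Gamma(54.89+16, 13.83+6) = Gamma(70.89, 19.83).
Posterior mean = α/β = 70.89/19.83 = 3.5749.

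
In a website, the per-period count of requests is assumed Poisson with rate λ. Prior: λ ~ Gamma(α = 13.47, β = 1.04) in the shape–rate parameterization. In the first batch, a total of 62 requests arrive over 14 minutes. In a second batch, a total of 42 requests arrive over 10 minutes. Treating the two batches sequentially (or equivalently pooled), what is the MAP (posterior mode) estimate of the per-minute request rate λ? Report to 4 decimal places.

4.6514

With a Gamma(shape α, rate β) prior, the Poisson likelihood is conjugate: the posterior is Gamma(α + ΣXᵢ, β + n).
After batch 1: Gamma(α+S, β+n) = Gamma(13.47+62, 1.04+14) = Gamma(75.47, 15.04).
After batch 2: Gamma(α+S, β+n) = Gamma(75.47+42, 15.04+10) = Gamma(117.47, 25.04).
Mode of Gamma(α,β) for α≥1 is (α−1)/β = 116.47/25.04 = 4.6514.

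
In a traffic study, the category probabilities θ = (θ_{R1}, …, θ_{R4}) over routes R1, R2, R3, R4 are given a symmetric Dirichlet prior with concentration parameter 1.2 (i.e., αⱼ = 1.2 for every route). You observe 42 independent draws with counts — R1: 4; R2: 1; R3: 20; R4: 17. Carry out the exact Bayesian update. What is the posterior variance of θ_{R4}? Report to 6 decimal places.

The Dirichlet prior is conjugate to the Multinomial likelihood: each posterior αⱼ = prior αⱼ + observed count nⱼ.
Posterior concentration: (5.2, 2.2, 21.2, 18.2), total = 46.8.
Var[θ_j] = α_j(Σα−α_j)/((Σα)²(Σα+1)) = 18.2·28.6/(46.8²·47.8) = 0.004972.

0.004972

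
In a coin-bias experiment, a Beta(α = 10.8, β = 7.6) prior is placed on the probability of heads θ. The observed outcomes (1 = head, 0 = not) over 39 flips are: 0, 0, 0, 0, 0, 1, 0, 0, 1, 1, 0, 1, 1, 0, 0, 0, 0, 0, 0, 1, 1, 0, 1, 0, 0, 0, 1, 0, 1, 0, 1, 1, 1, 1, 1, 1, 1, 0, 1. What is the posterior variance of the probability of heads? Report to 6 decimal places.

0.004281

The Beta prior is conjugate to a Binomial/Bernoulli likelihood; the update adds successes to α and failures to β.
Posterior: Beta(α+k, β+n−k) = Beta(10.8+18, 7.6+21) = Beta(28.8, 28.6).
Var = αβ/((α+β)²(α+β+1)) = 28.8·28.6/(57.4²·58.4) = 0.004281.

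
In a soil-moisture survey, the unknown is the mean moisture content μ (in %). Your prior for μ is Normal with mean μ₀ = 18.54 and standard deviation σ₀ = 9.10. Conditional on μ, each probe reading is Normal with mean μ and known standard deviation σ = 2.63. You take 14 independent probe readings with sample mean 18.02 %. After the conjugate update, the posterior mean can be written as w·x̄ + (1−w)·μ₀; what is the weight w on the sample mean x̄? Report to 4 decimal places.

For Normal data with known variance σ², a Normal(μ₀, σ₀²) prior on μ is conjugate. Posterior precision = 1/σ₀² + n/σ²; posterior mean is the precision-weighted average of μ₀ and x̄.
σ₀² = 9.10² = 82.81, σ² = 2.63² = 6.9169. Prior precision 1/σ₀² = 1/82.81; data precision n/σ² = 14/6.9169.
w = (n/σ²)/(1/σ₀² + n/σ²) = n·σ₀²/(σ² + n·σ₀²) = 14·82.81/(6.9169 + 14·82.81) = 1159.34/1166.2569 = 0.9941.

0.9941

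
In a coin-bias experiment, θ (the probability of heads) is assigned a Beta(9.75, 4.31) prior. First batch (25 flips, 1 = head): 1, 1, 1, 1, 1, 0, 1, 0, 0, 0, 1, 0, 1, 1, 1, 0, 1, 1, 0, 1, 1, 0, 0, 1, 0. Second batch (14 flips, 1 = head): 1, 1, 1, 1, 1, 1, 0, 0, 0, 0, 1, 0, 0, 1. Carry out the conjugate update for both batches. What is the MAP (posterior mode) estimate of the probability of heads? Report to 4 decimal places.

0.6218

The Beta prior is conjugate to a Binomial/Bernoulli likelihood; the update adds successes to α and failures to β.
After batch 1: Beta(9.75+15, 4.31+10) = Beta(24.75, 14.31).
After batch 2: Beta(24.75+8, 14.31+6) = Beta(32.75, 20.31).
Mode of Beta(a,b) for a,b>1 is (a−1)/(a+b−2) = 31.75/51.06 = 0.6218.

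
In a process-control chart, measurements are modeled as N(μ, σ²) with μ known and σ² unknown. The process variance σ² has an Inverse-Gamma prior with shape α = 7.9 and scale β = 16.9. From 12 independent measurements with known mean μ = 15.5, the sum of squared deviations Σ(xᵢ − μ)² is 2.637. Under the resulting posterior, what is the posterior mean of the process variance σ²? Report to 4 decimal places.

1.4123

With known mean μ and an Inverse-Gamma(α, β) prior on σ², the Normal likelihood is conjugate: posterior is Inv-Gamma(α + n/2, β + Σ(xᵢ−μ)²/2).
Posterior: Inv-Gamma(7.9 + 12/2, 16.9 + 2.637/2) = Inv-Gamma(13.90, 18.2185).
E[σ²|data] = β/(α−1) = 18.2185/12.90 = 1.4123.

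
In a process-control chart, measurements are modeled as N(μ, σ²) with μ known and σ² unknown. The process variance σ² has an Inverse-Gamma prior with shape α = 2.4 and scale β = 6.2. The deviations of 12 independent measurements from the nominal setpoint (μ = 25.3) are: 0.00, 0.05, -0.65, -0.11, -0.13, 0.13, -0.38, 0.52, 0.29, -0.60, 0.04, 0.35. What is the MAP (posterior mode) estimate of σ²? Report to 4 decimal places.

0.7369

With known mean μ and an Inverse-Gamma(α, β) prior on σ², the Normal likelihood is conjugate: posterior is Inv-Gamma(α + n/2, β + Σ(xᵢ−μ)²/2).
Σ(xᵢ−μ)² = (0.00)² + (0.05)² + (-0.65)² + (-0.11)² + (-0.13)² + (0.13)² + (-0.38)² + (0.52)² + (0.29)² + (-0.60)² + (0.04)² + (0.35)² = 1.4539.
Posterior: Inv-Gamma(2.4 + 12/2, 6.2 + 1.4539/2) = Inv-Gamma(8.40, 6.92695).
Mode = β/(α+1) = 6.92695/9.40 = 0.7369.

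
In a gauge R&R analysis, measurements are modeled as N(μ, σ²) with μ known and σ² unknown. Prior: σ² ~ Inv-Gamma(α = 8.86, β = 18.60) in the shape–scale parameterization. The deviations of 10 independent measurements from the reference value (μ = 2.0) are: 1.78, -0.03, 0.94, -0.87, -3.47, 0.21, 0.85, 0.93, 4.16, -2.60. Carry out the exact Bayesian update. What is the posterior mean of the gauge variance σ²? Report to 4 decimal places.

3.1006

With known mean μ and an Inverse-Gamma(α, β) prior on σ², the Normal likelihood is conjugate: posterior is Inv-Gamma(α + n/2, β + Σ(xᵢ−μ)²/2).
Σ(xᵢ−μ)² = (1.78)² + (-0.03)² + (0.94)² + (-0.87)² + (-3.47)² + (0.21)² + (0.85)² + (0.93)² + (4.16)² + (-2.60)² = 42.5478.
Posterior: Inv-Gamma(8.86 + 10/2, 18.60 + 42.5478/2) = Inv-Gamma(13.86, 39.87390).
E[σ²|data] = β/(α−1) = 39.87390/12.86 = 3.1006.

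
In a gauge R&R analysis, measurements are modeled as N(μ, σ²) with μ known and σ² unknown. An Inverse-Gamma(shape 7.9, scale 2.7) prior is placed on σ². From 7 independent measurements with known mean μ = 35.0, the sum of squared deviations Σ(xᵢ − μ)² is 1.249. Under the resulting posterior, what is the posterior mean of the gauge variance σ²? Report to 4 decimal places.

With known mean μ and an Inverse-Gamma(α, β) prior on σ², the Normal likelihood is conjugate: posterior is Inv-Gamma(α + n/2, β + Σ(xᵢ−μ)²/2).
Posterior: Inv-Gamma(7.9 + 7/2, 2.7 + 1.249/2) = Inv-Gamma(11.40, 3.3245).
E[σ²|data] = β/(α−1) = 3.3245/10.40 = 0.3197.

0.3197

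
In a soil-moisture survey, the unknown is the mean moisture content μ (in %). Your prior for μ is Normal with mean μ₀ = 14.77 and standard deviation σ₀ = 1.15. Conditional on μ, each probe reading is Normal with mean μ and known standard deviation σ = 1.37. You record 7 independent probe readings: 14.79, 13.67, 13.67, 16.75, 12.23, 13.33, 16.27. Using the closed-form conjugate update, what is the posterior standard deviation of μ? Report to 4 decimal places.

0.4722

For Normal data with known variance σ², a Normal(μ₀, σ₀²) prior on μ is conjugate. Posterior precision = 1/σ₀² + n/σ²; posterior mean is the precision-weighted average of μ₀ and x̄.
σ₀² = 1.15² = 1.3225, σ² = 1.37² = 1.8769; σ² + n·σ₀² = 1.8769 + 7·1.3225 = 11.1344.
Posterior precision = 1/σ₀² + n/σ² = 1/1.3225 + 7/1.8769 = (σ² + n·σ₀²)/(σ₀²σ²) = 11.1344/(1.3225·1.8769); posterior variance σₙ² = σ₀²σ²/(σ² + n·σ₀²) = 1.3225·1.8769/11.1344 = 0.222931.
Posterior SD = √σₙ² = √(1.3225·1.8769/11.1344) = 0.4722.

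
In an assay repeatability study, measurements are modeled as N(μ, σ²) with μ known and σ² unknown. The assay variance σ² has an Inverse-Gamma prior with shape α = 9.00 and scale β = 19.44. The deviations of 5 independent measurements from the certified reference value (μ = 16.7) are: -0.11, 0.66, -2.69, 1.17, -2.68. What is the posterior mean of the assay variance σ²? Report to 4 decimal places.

With known mean μ and an Inverse-Gamma(α, β) prior on σ², the Normal likelihood is conjugate: posterior is Inv-Gamma(α + n/2, β + Σ(xᵢ−μ)²/2).
Σ(xᵢ−μ)² = (-0.11)² + (0.66)² + (-2.69)² + (1.17)² + (-2.68)² = 16.2351.
Posterior: Inv-Gamma(9.00 + 5/2, 19.44 + 16.2351/2) = Inv-Gamma(11.50, 27.55755).
E[σ²|data] = β/(α−1) = 27.55755/10.50 = 2.6245.

2.6245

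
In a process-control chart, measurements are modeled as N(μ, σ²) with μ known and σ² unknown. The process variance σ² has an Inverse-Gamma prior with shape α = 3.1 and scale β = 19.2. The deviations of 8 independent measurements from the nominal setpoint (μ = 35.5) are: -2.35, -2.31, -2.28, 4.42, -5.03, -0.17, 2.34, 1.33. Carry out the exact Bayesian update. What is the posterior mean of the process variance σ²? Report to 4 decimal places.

With known mean μ and an Inverse-Gamma(α, β) prior on σ², the Normal likelihood is conjugate: posterior is Inv-Gamma(α + n/2, β + Σ(xᵢ−μ)²/2).
Σ(xᵢ−μ)² = (-2.35)² + (-2.31)² + (-2.28)² + (4.42)² + (-5.03)² + (-0.17)² + (2.34)² + (1.33)² = 68.1677.
Posterior: Inv-Gamma(3.1 + 8/2, 19.2 + 68.1677/2) = Inv-Gamma(7.10, 53.28385).
E[σ²|data] = β/(α−1) = 53.28385/6.10 = 8.7351.

8.7351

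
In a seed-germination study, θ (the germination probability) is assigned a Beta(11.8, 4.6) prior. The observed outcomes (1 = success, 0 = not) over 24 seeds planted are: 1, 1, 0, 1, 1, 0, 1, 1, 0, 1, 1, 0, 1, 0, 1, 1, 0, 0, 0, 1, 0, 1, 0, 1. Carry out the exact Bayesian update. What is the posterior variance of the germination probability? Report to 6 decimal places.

0.005575

The Beta prior is conjugate to a Binomial/Bernoulli likelihood; the update adds successes to α and failures to β.
Posterior: Beta(α+k, β+n−k) = Beta(11.8+14, 4.6+10) = Beta(25.8, 14.6).
Var = αβ/((α+β)²(α+β+1)) = 25.8·14.6/(40.4²·41.4) = 0.005575.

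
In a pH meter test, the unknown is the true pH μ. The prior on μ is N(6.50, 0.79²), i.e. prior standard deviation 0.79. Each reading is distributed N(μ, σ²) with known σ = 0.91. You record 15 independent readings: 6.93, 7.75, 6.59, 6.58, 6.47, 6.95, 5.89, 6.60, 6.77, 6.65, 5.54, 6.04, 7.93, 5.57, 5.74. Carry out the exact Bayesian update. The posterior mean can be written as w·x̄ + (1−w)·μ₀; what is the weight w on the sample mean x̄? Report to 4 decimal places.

For Normal data with known variance σ², a Normal(μ₀, σ₀²) prior on μ is conjugate. Posterior precision = 1/σ₀² + n/σ²; posterior mean is the precision-weighted average of μ₀ and x̄.
σ₀² = 0.79² = 0.6241, σ² = 0.91² = 0.8281. Prior precision 1/σ₀² = 1/0.6241; data precision n/σ² = 15/0.8281.
w = (n/σ²)/(1/σ₀² + n/σ²) = n·σ₀²/(σ² + n·σ₀²) = 15·0.6241/(0.8281 + 15·0.6241) = 9.3615/10.1896 = 0.9187.

0.9187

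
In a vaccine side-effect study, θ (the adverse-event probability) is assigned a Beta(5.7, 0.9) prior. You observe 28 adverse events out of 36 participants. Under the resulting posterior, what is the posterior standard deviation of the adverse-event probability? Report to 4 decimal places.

0.0616

The Beta prior is conjugate to a Binomial/Bernoulli likelihood; the update adds successes to α and failures to β.
Posterior: Beta(α+k, β+n−k) = Beta(5.7+28, 0.9+8) = Beta(33.7, 8.9).
Var = αβ/((α+β)²(α+β+1)) = 33.7·8.9/(42.6²·43.6) = 0.00379065; SD = √0.00379065 = 0.0616.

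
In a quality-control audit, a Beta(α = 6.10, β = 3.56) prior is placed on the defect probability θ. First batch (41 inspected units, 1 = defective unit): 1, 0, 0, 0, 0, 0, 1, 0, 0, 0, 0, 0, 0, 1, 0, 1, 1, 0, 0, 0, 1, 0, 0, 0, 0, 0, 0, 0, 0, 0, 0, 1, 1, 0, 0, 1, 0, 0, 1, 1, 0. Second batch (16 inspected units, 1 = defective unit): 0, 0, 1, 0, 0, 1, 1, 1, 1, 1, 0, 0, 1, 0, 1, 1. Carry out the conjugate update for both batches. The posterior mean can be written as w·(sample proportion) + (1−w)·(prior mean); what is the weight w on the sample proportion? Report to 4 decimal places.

0.8551

The Beta prior is conjugate to a Binomial/Bernoulli likelihood; the update adds successes to α and failures to β.
Total number of inspected units: n = 41 + 16 = 57.
Posterior mean = (α₀+k)/(α₀+β₀+n) = [n/(α₀+β₀+n)]·(k/n) + [(α₀+β₀)/(α₀+β₀+n)]·α₀/(α₀+β₀), so only n and the prior enter the weight.
The weight on the data is w = n/(α₀+β₀+n) = 57/(6.10+3.56+57) = 57/66.66 = 0.8551.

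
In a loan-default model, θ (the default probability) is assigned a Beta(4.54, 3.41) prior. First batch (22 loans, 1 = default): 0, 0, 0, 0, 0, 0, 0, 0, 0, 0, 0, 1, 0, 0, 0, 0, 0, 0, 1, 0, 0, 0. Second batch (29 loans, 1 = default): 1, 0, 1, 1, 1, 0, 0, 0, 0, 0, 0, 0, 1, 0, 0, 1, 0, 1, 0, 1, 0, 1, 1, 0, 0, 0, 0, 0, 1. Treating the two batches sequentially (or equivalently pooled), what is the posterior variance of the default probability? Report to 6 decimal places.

The Beta prior is conjugate to a Binomial/Bernoulli likelihood; the update adds successes to α and failures to β.
After batch 1: Beta(4.54+2, 3.41+20) = Beta(6.54, 23.41).
After batch 2: Beta(6.54+11, 23.41+18) = Beta(17.54, 41.41).
Var = αβ/((α+β)²(α+β+1)) = 17.54·41.41/(58.95²·59.95) = 0.003486.

0.003486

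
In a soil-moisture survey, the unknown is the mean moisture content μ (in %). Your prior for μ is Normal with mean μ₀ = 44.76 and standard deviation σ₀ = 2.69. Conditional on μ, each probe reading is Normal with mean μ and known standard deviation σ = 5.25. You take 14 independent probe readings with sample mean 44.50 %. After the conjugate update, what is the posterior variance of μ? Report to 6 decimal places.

1.547670

For Normal data with known variance σ², a Normal(μ₀, σ₀²) prior on μ is conjugate. Posterior precision = 1/σ₀² + n/σ²; posterior mean is the precision-weighted average of μ₀ and x̄.
σ₀² = 2.69² = 7.2361, σ² = 5.25² = 27.5625; σ² + n·σ₀² = 27.5625 + 14·7.2361 = 128.8679.
Posterior precision = 1/σ₀² + n/σ² = 1/7.2361 + 14/27.5625 = (σ² + n·σ₀²)/(σ₀²σ²) = 128.8679/(7.2361·27.5625); posterior variance σₙ² = σ₀²σ²/(σ² + n·σ₀²) = 7.2361·27.5625/128.8679 = 1.547670.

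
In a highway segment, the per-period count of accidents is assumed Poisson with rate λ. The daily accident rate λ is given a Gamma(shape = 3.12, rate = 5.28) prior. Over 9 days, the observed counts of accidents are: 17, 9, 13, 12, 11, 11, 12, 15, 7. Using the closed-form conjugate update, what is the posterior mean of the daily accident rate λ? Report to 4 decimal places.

With a Gamma(shape α, rate β) prior, the Poisson likelihood is conjugate: the posterior is Gamma(α + ΣXᵢ, β + n).
Sum of counts S = 107 over n = 9 days.
Posterior: Gamma(α+S, β+n) = Gamma(3.12+107, 5.28+9) = Gamma(110.12, 14.28).
Posterior mean = α/β = 110.12/14.28 = 7.7115.

7.7115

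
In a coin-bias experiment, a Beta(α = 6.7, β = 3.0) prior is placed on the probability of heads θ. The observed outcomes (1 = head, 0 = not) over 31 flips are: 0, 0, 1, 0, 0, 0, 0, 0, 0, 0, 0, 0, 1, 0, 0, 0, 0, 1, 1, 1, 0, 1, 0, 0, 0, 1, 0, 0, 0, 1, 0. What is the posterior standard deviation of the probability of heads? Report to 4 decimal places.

0.0744

The Beta prior is conjugate to a Binomial/Bernoulli likelihood; the update adds successes to α and failures to β.
Posterior: Beta(α+k, β+n−k) = Beta(6.7+8, 3.0+23) = Beta(14.7, 26.0).
Var = αβ/((α+β)²(α+β+1)) = 14.7·26.0/(40.7²·41.7) = 0.00553307; SD = √0.00553307 = 0.0744.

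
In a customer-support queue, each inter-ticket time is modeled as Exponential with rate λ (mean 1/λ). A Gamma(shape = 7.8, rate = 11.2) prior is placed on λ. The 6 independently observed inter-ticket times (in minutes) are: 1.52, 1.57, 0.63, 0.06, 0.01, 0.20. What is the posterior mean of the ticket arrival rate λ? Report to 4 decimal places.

With a Gamma(shape α, rate β) prior on the exponential rate λ, the posterior after n observations with total T = Σxᵢ is Gamma(α+n, β+T).
Sum of observations T = 3.99 minutes; n = 6.
Posterior: Gamma(7.8+6, 11.2+3.99) = Gamma(13.8, 15.19).
Posterior mean of λ = α/β = 13.8/15.19 = 0.9085.

0.9085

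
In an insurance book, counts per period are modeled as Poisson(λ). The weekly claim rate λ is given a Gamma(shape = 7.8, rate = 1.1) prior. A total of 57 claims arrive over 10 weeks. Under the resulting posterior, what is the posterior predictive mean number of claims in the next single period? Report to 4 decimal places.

5.8378

With a Gamma(shape α, rate β) prior, the Poisson likelihood is conjugate: the posterior is Gamma(α + ΣXᵢ, β + n).
Posterior: Gamma(α+S, β+n) = Gamma(7.8+57, 1.1+10) = Gamma(64.8, 11.1).
The predictive distribution for one future period is NegBinom with mean α/β = 5.8378.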